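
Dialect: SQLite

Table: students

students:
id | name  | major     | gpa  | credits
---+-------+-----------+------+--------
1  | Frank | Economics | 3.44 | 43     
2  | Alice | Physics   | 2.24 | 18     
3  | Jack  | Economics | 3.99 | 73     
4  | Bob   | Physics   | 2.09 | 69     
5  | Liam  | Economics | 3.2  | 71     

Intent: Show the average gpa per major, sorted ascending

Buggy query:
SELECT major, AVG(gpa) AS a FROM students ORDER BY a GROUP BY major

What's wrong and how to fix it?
Bug: ORDER BY appears before GROUP BY; SQL clause order requires GROUP BY first

Fix: Reorder: SELECT … FROM … GROUP BY … ORDER BY …

Corrected query:
SELECT major, AVG(gpa) AS a FROM students GROUP BY major ORDER BY a

Result:
major     | a       
----------+---------
Physics   | 2.165   
Economics | 3.543333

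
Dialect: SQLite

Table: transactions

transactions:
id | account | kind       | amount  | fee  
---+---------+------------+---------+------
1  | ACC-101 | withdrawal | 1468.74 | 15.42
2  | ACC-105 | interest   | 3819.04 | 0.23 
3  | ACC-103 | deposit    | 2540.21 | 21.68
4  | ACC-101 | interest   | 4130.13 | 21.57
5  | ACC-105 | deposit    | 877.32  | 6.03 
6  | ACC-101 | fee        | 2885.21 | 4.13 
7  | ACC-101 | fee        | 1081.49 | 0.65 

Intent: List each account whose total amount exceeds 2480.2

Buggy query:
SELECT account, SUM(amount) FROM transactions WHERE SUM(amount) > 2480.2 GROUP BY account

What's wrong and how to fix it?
Bug: Aggregate functions cannot appear in a WHERE clause

Fix: Move the aggregate condition to a HAVING clause

Corrected query:
SELECT account, SUM(amount) FROM transactions GROUP BY account HAVING SUM(amount) > 2480.2

Result:
account | SUM(amount)
--------+------------
ACC-101 | 9565.57    
ACC-103 | 2540.21    
ACC-105 | 4696.36    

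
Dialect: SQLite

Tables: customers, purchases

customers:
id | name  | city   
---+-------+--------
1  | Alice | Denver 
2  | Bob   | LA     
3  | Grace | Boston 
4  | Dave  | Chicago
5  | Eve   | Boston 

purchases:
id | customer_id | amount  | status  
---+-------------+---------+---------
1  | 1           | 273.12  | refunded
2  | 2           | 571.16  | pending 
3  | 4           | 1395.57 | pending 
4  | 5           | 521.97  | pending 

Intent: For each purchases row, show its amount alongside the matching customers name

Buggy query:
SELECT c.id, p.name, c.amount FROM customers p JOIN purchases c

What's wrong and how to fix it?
Bug: Missing join condition: each purchases row is matched to all customers rows instead of just its own

Fix: Specify the join condition linking the foreign key to the parent id

Corrected query:
SELECT c.id, p.name, c.amount FROM customers p JOIN purchases c ON c.customer_id = p.id

Result:
id | name  | amount 
---+-------+--------
1  | Alice | 273.12 
2  | Bob   | 571.16 
3  | Dave  | 1395.57
4  | Eve   | 521.97 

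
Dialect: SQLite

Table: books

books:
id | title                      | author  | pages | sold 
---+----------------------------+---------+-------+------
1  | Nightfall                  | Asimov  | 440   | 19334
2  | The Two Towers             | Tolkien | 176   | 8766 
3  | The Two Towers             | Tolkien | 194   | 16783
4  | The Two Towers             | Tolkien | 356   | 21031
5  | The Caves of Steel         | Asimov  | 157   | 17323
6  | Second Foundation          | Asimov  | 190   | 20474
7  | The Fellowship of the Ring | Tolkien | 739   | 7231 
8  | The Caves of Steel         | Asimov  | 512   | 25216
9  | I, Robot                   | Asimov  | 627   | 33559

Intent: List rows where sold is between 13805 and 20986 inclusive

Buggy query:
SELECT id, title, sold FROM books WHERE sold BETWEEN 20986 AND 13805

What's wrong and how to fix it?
Bug: The bounds are reversed; BETWEEN a AND b requires a <= b to match anything

Fix: Swap the bounds so the smaller value comes first

Corrected query:
SELECT id, title, sold FROM books WHERE sold BETWEEN 13805 AND 20986

Result:
id | title              | sold 
---+--------------------+------
1  | Nightfall          | 19334
3  | The Two Towers     | 16783
5  | The Caves of Steel | 17323
6  | Second Foundation  | 20474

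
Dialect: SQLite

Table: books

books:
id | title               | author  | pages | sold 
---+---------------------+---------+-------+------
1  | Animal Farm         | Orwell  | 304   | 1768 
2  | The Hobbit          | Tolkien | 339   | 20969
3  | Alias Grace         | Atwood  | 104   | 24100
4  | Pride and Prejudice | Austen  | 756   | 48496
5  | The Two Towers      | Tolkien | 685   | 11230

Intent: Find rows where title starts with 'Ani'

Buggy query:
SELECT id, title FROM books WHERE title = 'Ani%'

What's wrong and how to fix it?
Bug: '=' compares the literal string including the % character; pattern matching needs LIKE

Fix: Replace '=' with LIKE so 'Ani%' is treated as a pattern

Corrected query:
SELECT id, title FROM books WHERE title LIKE 'Ani%'

Result:
id | title      
---+------------
1  | Animal Farm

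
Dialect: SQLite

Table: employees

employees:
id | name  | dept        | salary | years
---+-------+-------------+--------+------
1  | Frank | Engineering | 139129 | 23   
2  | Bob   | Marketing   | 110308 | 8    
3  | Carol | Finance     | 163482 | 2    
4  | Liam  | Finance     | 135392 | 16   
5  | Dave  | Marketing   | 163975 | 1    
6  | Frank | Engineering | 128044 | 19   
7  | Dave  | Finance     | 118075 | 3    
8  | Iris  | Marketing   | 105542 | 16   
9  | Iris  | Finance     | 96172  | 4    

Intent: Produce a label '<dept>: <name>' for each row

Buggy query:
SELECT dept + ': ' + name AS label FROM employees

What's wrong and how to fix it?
Bug: SQLite uses || for string concatenation; + coerces text to numbers (yielding 0)

Fix: Replace + with || to concatenate text

Corrected query:
SELECT dept || ': ' || name AS label FROM employees

Result:
label             
------------------
Engineering: Frank
Marketing: Bob    
Finance: Carol    
Finance: Liam     
Marketing: Dave   
Engineering: Frank
Finance: Dave     
Marketing: Iris   
Finance: Iris     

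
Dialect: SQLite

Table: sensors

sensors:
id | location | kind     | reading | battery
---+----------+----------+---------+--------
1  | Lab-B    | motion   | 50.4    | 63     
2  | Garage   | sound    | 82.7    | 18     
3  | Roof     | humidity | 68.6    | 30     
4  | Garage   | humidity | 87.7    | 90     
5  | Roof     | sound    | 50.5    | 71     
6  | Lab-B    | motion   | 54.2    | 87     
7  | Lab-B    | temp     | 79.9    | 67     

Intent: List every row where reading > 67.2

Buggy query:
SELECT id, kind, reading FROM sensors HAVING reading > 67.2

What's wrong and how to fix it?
Bug: This is a non-aggregate query (no GROUP BY, no aggregates), so in SQLite the HAVING clause is invalid here; a row-level condition belongs in WHERE

Fix: Use WHERE for row-level filtering

Corrected query:
SELECT id, kind, reading FROM sensors WHERE reading > 67.2

Result:
id | kind     | reading
---+----------+--------
2  | sound    | 82.7   
3  | humidity | 68.6   
4  | humidity | 87.7   
7  | temp     | 79.9   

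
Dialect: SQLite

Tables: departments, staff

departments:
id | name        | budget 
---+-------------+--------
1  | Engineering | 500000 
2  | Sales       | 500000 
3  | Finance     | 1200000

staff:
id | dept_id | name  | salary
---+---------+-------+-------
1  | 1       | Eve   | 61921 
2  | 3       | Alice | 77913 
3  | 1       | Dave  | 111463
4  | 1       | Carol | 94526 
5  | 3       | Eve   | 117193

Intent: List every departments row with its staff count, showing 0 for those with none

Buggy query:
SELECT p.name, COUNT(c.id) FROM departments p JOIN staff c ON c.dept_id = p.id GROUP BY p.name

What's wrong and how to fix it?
Bug: An inner join excludes parents with zero children

Fix: Switch to LEFT JOIN to retain unmatched parent rows

Corrected query:
SELECT p.name, COUNT(c.id) FROM departments p LEFT JOIN staff c ON c.dept_id = p.id GROUP BY p.name

Result:
name        | COUNT(c.id)
------------+------------
Engineering | 3          
Finance     | 2          
Sales       | 0          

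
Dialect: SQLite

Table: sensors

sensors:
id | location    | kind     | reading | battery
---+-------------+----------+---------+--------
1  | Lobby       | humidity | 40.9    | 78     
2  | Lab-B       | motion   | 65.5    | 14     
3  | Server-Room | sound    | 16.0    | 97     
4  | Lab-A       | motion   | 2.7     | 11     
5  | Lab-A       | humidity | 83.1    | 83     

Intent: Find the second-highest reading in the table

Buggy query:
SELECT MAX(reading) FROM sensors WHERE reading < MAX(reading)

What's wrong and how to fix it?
Bug: The inner MAX is an aggregate inside WHERE, which is not allowed

Fix: Compute the overall MAX in a subquery, then take MAX of rows below it

Corrected query:
SELECT MAX(reading) FROM sensors WHERE reading < (SELECT MAX(reading) FROM sensors)

Result:
MAX(reading)
------------
65.5        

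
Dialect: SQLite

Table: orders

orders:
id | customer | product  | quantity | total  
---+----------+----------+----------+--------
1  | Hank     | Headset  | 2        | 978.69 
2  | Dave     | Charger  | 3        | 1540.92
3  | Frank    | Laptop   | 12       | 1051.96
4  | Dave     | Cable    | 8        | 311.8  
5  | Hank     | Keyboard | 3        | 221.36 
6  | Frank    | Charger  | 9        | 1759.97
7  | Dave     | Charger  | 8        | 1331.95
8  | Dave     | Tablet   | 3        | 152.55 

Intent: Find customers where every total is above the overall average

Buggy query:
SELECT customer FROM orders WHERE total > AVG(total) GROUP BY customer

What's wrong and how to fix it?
Bug: AVG() is an aggregate; it can't sit directly in WHERE

Fix: Compute the overall average in a scalar subquery and compare each group's MIN against it in HAVING

Corrected query:
SELECT customer FROM orders GROUP BY customer HAVING MIN(total) > (SELECT AVG(total) FROM orders)

Result:
customer
--------
Frank   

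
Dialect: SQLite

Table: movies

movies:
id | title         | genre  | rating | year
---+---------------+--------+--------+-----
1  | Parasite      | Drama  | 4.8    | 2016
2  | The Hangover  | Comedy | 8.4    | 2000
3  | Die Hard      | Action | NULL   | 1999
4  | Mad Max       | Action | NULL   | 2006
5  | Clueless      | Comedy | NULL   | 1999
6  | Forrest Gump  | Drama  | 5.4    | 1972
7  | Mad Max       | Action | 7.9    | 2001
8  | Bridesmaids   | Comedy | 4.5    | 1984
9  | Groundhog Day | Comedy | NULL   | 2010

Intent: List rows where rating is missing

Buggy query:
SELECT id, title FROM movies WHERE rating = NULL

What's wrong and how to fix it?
Bug: '= NULL' is always unknown in SQL three-valued logic, so no rows match

Fix: Replace '= NULL' with 'IS NULL'

Corrected query:
SELECT id, title FROM movies WHERE rating IS NULL

Result:
id | title        
---+--------------
3  | Die Hard     
4  | Mad Max      
5  | Clueless     
9  | Groundhog Day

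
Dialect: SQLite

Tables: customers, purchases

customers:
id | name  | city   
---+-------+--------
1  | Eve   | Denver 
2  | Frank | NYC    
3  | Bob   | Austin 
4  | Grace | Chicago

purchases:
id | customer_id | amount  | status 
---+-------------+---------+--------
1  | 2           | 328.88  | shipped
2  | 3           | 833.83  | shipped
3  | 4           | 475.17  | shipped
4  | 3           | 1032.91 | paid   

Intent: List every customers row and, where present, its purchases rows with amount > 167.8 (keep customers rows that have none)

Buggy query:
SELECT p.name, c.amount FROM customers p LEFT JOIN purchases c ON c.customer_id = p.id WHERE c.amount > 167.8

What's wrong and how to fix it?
Bug: A WHERE condition on the right-hand table after LEFT JOIN drops unmatched parents

Fix: Put 'c.amount > 167.8' in the JOIN's ON clause instead of WHERE

Corrected query:
SELECT p.name, c.amount FROM customers p LEFT JOIN purchases c ON c.customer_id = p.id AND c.amount > 167.8

Result:
name  | amount 
------+--------
Eve   | NULL   
Frank | 328.88 
Bob   | 833.83 
Bob   | 1032.91
Grace | 475.17 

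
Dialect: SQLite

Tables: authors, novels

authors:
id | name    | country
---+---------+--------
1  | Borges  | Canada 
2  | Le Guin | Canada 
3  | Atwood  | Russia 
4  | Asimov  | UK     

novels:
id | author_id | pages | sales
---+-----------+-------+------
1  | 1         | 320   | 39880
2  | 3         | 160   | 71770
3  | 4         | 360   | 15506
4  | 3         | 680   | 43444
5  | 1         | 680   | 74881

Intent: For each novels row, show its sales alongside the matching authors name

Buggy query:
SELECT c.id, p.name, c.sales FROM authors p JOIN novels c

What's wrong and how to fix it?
Bug: Missing join condition: each novels row is matched to all authors rows instead of just its own

Fix: Add ON c.author_id = p.id to the JOIN

Corrected query:
SELECT c.id, p.name, c.sales FROM authors p JOIN novels c ON c.author_id = p.id

Result:
id | name   | sales
---+--------+------
1  | Borges | 39880
2  | Atwood | 71770
3  | Asimov | 15506
4  | Atwood | 43444
5  | Borges | 74881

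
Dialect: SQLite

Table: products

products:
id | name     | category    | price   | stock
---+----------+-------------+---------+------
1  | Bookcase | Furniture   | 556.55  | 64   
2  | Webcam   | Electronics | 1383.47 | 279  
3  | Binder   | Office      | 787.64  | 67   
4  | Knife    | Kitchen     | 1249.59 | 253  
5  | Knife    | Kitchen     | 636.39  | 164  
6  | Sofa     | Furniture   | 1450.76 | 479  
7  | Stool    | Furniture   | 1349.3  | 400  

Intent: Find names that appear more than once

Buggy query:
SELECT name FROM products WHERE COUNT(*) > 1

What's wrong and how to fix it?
Bug: WHERE can't reference COUNT(*); aggregates are computed after WHERE

Fix: Group first, then use HAVING for the count condition

Corrected query:
SELECT name FROM products GROUP BY name HAVING COUNT(*) > 1

Result:
name 
-----
Knife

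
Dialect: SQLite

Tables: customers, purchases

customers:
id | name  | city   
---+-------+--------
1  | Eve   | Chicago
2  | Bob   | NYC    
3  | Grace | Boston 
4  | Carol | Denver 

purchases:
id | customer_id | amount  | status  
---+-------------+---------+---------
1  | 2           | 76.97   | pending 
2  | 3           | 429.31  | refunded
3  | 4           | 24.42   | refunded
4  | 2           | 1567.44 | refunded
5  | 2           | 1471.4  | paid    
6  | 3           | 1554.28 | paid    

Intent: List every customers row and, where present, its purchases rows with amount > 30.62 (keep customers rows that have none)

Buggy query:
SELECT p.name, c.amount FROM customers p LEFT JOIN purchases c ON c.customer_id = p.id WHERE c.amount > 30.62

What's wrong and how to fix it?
Bug: Filtering c.amount in WHERE discards the NULL rows produced by LEFT JOIN, turning it into an inner join

Fix: Put 'c.amount > 30.62' in the JOIN's ON clause instead of WHERE

Corrected query:
SELECT p.name, c.amount FROM customers p LEFT JOIN purchases c ON c.customer_id = p.id AND c.amount > 30.62

Result:
name  | amount 
------+--------
Eve   | NULL   
Bob   | 76.97  
Bob   | 1471.4 
Bob   | 1567.44
Grace | 429.31 
Grace | 1554.28
Carol | NULL   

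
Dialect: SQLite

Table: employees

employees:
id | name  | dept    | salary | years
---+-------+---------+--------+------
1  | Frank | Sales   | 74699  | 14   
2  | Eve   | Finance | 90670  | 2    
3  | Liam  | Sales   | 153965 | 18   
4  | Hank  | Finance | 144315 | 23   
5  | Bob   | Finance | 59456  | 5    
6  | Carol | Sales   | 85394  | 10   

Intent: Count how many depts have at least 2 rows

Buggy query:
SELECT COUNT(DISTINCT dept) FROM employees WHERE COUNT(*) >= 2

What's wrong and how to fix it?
Bug: COUNT(*) cannot appear in WHERE; the per-group count doesn't exist yet

Fix: Group first with HAVING COUNT(*) >= 2, then COUNT the resulting groups

Corrected query:
SELECT COUNT(*) FROM (SELECT dept FROM employees GROUP BY dept HAVING COUNT(*) >= 2)

Result:
COUNT(*)
--------
2       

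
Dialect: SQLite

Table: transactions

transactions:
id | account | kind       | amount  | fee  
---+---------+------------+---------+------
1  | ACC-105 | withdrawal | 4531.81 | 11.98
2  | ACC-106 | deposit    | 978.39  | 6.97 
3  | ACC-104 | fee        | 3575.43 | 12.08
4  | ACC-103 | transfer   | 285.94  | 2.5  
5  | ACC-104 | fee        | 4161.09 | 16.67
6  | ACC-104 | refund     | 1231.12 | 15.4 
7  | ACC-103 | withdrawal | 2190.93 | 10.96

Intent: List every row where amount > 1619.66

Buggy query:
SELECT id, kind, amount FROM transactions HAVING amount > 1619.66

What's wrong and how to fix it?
Bug: This is a non-aggregate query (no GROUP BY, no aggregates), so in SQLite the HAVING clause is invalid here; a row-level condition belongs in WHERE

Fix: Replace HAVING with WHERE since the condition applies to individual rows

Corrected query:
SELECT id, kind, amount FROM transactions WHERE amount > 1619.66

Result:
id | kind       | amount 
---+------------+--------
1  | withdrawal | 4531.81
3  | fee        | 3575.43
5  | fee        | 4161.09
7  | withdrawal | 2190.93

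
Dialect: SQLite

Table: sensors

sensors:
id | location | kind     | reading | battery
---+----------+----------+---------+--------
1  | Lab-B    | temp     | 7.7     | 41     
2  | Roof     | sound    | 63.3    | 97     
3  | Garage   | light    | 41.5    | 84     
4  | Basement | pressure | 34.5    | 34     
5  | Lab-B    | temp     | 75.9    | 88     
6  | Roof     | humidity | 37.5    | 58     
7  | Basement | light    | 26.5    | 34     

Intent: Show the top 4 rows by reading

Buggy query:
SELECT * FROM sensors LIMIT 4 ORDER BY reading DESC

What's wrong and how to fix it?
Bug: LIMIT must come after ORDER BY

Fix: Swap the clauses: ORDER BY first, then LIMIT

Corrected query:
SELECT * FROM sensors ORDER BY reading DESC LIMIT 4

Result:
id | location | kind     | reading | battery
---+----------+----------+---------+--------
5  | Lab-B    | temp     | 75.9    | 88     
2  | Roof     | sound    | 63.3    | 97     
3  | Garage   | light    | 41.5    | 84     
6  | Roof     | humidity | 37.5    | 58     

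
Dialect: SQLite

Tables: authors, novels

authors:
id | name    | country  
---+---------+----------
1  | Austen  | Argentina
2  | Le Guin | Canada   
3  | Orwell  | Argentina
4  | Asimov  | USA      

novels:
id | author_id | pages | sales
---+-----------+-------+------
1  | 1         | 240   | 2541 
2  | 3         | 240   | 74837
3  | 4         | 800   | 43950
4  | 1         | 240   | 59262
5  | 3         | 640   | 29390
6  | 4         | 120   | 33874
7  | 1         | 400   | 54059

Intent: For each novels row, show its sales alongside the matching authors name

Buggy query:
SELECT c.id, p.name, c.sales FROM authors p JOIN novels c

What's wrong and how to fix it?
Bug: JOIN with no ON clause produces a cartesian product; every novels row pairs with every authors row

Fix: Specify the join condition linking the foreign key to the parent id

Corrected query:
SELECT c.id, p.name, c.sales FROM authors p JOIN novels c ON c.author_id = p.id

Result:
id | name   | sales
---+--------+------
1  | Austen | 2541 
2  | Orwell | 74837
3  | Asimov | 43950
4  | Austen | 59262
5  | Orwell | 29390
6  | Asimov | 33874
7  | Austen | 54059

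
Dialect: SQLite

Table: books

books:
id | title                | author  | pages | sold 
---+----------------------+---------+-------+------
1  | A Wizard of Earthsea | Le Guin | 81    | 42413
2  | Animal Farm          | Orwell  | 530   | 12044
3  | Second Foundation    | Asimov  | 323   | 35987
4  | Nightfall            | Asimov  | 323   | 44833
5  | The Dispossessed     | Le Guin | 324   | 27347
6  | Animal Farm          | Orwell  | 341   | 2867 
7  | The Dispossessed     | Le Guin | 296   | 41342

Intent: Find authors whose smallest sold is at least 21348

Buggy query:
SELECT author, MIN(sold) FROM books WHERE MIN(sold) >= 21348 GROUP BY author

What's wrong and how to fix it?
Bug: MIN() in WHERE is a misuse of aggregate

Fix: Replace WHERE with HAVING after the GROUP BY

Corrected query:
SELECT author, MIN(sold) FROM books GROUP BY author HAVING MIN(sold) >= 21348

Result:
author  | MIN(sold)
--------+----------
Asimov  | 35987    
Le Guin | 27347    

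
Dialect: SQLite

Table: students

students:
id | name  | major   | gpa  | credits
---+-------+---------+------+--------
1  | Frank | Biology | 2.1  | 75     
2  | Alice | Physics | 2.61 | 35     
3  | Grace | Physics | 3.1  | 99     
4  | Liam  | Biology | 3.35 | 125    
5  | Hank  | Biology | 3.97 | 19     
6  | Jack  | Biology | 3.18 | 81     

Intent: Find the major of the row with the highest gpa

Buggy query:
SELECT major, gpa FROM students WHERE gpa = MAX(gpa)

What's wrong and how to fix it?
Bug: WHERE is evaluated per row; an aggregate over the whole table isn't defined there

Fix: Wrap MAX in a scalar subquery so WHERE compares against a single value

Corrected query:
SELECT major, gpa FROM students WHERE gpa = (SELECT MAX(gpa) FROM students)

Result:
major   | gpa 
--------+-----
Biology | 3.97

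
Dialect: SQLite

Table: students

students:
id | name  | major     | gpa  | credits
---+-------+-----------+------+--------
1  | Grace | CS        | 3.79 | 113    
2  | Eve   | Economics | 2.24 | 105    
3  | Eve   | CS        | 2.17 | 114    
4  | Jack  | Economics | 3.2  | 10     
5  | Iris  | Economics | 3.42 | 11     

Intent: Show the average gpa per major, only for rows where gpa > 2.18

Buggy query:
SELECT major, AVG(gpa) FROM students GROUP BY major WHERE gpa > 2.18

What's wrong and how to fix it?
Bug: Row-level WHERE must come before GROUP BY in the clause order

Fix: Move the WHERE clause before GROUP BY

Corrected query:
SELECT major, AVG(gpa) FROM students WHERE gpa > 2.18 GROUP BY major

Result:
major     | AVG(gpa)
----------+---------
CS        | 3.79    
Economics | 2.953333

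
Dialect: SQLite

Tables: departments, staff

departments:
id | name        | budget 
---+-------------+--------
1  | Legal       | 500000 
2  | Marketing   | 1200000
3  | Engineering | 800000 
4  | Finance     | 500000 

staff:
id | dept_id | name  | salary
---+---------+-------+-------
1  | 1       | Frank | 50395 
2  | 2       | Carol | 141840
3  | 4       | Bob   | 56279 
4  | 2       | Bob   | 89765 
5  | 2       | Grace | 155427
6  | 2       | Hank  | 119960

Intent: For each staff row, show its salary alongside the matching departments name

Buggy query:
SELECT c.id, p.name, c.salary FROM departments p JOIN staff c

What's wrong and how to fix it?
Bug: JOIN with no ON clause produces a cartesian product; every staff row pairs with every departments row

Fix: Add ON c.dept_id = p.id to the JOIN

Corrected query:
SELECT c.id, p.name, c.salary FROM departments p JOIN staff c ON c.dept_id = p.id

Result:
id | name      | salary
---+-----------+-------
1  | Legal     | 50395 
2  | Marketing | 141840
3  | Finance   | 56279 
4  | Marketing | 89765 
5  | Marketing | 155427
6  | Marketing | 119960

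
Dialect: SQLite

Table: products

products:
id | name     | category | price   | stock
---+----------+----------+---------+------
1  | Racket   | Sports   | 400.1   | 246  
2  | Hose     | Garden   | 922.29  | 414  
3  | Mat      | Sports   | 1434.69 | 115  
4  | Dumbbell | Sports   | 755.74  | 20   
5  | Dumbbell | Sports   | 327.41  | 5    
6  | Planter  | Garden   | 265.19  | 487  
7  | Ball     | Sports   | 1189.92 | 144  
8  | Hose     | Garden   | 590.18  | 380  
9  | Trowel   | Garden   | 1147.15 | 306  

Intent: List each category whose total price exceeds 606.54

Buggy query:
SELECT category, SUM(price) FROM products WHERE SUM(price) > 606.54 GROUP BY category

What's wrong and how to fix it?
Bug: SUM(price) is an aggregate, but WHERE filters rows before aggregation

Fix: Move the aggregate condition to a HAVING clause

Corrected query:
SELECT category, SUM(price) FROM products GROUP BY category HAVING SUM(price) > 606.54

Result:
category | SUM(price)
---------+-----------
Garden   | 2924.81   
Sports   | 4107.86   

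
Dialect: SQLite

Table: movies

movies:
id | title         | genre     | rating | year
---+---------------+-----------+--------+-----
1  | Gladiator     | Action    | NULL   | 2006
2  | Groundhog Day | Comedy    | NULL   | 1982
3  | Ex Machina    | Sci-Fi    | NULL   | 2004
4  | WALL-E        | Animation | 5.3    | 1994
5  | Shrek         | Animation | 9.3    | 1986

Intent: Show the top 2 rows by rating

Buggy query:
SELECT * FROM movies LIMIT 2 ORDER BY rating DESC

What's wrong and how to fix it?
Bug: ORDER BY cannot follow LIMIT; LIMIT is the final clause

Fix: Sort with ORDER BY, then apply LIMIT

Corrected query:
SELECT * FROM movies ORDER BY rating DESC LIMIT 2

Result:
id | title  | genre     | rating | year
---+--------+-----------+--------+-----
5  | Shrek  | Animation | 9.3    | 1986
4  | WALL-E | Animation | 5.3    | 1994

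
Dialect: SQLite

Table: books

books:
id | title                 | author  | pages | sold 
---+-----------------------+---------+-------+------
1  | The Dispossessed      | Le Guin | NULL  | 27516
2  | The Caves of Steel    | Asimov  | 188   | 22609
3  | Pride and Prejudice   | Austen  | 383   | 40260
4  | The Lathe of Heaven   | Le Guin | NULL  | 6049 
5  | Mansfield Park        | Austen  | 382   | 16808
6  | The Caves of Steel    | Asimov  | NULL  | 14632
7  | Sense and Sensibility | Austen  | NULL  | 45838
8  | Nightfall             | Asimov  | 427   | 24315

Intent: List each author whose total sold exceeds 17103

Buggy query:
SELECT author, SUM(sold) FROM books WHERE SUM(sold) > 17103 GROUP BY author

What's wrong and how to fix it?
Bug: Aggregate functions cannot appear in a WHERE clause

Fix: Use HAVING (which filters groups after aggregation) instead of WHERE

Corrected query:
SELECT author, SUM(sold) FROM books GROUP BY author HAVING SUM(sold) > 17103

Result:
author  | SUM(sold)
--------+----------
Asimov  | 61556    
Austen  | 102906   
Le Guin | 33565    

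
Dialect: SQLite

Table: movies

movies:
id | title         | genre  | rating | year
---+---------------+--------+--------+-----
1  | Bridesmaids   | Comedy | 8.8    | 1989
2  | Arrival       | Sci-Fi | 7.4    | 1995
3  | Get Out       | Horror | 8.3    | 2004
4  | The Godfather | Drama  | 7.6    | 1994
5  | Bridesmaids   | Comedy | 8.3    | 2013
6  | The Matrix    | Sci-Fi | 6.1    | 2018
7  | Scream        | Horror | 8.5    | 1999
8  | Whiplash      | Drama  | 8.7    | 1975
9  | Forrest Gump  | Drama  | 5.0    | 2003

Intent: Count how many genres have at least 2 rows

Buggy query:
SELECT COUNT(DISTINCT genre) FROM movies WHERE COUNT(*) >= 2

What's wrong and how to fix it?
Bug: WHERE filters individual rows, not groups, so a group-level COUNT is invalid there

Fix: Group first with HAVING COUNT(*) >= 2, then COUNT the resulting groups

Corrected query:
SELECT COUNT(*) FROM (SELECT genre FROM movies GROUP BY genre HAVING COUNT(*) >= 2)

Result:
COUNT(*)
--------
4       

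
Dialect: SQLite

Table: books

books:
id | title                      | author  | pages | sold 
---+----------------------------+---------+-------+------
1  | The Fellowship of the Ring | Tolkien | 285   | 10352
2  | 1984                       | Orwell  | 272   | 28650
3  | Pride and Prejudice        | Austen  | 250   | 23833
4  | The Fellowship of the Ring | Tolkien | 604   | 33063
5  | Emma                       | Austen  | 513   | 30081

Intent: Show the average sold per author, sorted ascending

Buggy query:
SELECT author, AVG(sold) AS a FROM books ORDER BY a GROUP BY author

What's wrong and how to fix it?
Bug: GROUP BY must precede ORDER BY

Fix: Reorder: SELECT … FROM … GROUP BY … ORDER BY …

Corrected query:
SELECT author, AVG(sold) AS a FROM books GROUP BY author ORDER BY a

Result:
author  | a      
--------+--------
Tolkien | 21707.5
Austen  | 26957  
Orwell  | 28650  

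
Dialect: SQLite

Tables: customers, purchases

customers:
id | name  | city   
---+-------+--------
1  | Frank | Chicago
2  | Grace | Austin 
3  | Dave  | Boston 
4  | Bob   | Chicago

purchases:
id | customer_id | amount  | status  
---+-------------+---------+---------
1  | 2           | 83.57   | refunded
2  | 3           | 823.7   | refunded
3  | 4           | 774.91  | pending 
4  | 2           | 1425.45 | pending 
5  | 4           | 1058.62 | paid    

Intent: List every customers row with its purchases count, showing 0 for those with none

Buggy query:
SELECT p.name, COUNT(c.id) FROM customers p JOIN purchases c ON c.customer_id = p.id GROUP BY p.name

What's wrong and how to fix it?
Bug: INNER JOIN drops customers rows that have no matching purchases rows

Fix: Switch to LEFT JOIN to retain unmatched parent rows

Corrected query:
SELECT p.name, COUNT(c.id) FROM customers p LEFT JOIN purchases c ON c.customer_id = p.id GROUP BY p.name

Result:
name  | COUNT(c.id)
------+------------
Bob   | 2          
Dave  | 1          
Frank | 0          
Grace | 2          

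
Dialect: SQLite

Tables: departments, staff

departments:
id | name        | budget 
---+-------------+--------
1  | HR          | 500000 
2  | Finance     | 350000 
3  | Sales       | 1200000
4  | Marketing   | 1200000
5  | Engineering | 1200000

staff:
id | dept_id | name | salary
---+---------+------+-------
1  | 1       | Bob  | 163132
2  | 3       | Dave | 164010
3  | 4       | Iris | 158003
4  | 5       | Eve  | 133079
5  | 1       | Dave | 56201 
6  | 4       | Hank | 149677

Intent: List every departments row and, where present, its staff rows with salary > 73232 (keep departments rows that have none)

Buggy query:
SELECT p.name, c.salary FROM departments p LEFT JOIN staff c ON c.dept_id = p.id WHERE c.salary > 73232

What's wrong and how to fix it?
Bug: Filtering c.salary in WHERE discards the NULL rows produced by LEFT JOIN, turning it into an inner join

Fix: Put 'c.salary > 73232' in the JOIN's ON clause instead of WHERE

Corrected query:
SELECT p.name, c.salary FROM departments p LEFT JOIN staff c ON c.dept_id = p.id AND c.salary > 73232

Result:
name        | salary
------------+-------
HR          | 163132
Finance     | NULL  
Sales       | 164010
Marketing   | 149677
Marketing   | 158003
Engineering | 133079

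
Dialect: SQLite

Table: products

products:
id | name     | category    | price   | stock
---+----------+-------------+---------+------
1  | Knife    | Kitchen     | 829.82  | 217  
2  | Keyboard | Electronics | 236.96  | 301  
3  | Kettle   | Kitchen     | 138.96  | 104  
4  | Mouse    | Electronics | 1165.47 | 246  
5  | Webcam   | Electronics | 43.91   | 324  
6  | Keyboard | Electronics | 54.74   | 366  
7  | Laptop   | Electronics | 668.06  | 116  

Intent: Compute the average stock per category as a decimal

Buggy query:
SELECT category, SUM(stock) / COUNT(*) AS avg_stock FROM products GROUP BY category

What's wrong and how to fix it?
Bug: Both operands are integers, so '/' performs integer division and truncates

Fix: Cast one side to REAL so the division keeps the fractional part

Corrected query:
SELECT category, SUM(stock) * 1.0 / COUNT(*) AS avg_stock FROM products GROUP BY category

Result:
category    | avg_stock
------------+----------
Electronics | 270.6    
Kitchen     | 160.5    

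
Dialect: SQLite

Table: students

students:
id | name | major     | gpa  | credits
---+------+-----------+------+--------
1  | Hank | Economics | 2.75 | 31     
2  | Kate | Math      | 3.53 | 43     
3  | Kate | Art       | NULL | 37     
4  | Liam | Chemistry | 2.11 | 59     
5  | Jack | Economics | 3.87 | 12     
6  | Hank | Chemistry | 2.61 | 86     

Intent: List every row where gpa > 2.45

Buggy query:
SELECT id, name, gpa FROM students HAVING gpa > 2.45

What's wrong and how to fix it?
Bug: This is a non-aggregate query (no GROUP BY, no aggregates), so in SQLite the HAVING clause is invalid here; a row-level condition belongs in WHERE

Fix: Use WHERE for row-level filtering

Corrected query:
SELECT id, name, gpa FROM students WHERE gpa > 2.45

Result:
id | name | gpa 
---+------+-----
1  | Hank | 2.75
2  | Kate | 3.53
5  | Jack | 3.87
6  | Hank | 2.61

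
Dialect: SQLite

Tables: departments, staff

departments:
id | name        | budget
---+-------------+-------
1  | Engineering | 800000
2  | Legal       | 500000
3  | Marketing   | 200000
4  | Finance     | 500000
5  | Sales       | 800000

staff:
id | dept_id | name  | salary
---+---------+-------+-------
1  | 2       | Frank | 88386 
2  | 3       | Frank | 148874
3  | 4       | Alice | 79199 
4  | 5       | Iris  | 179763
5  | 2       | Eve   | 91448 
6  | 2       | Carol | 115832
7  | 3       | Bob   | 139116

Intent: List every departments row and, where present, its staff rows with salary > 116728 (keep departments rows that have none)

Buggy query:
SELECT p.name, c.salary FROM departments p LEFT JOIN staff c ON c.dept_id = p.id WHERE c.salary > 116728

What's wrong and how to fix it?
Bug: Filtering c.salary in WHERE discards the NULL rows produced by LEFT JOIN, turning it into an inner join

Fix: Move the right-table condition into the ON clause so unmatched parents are kept

Corrected query:
SELECT p.name, c.salary FROM departments p LEFT JOIN staff c ON c.dept_id = p.id AND c.salary > 116728

Result:
name        | salary
------------+-------
Engineering | NULL  
Legal       | NULL  
Marketing   | 139116
Marketing   | 148874
Finance     | NULL  
Sales       | 179763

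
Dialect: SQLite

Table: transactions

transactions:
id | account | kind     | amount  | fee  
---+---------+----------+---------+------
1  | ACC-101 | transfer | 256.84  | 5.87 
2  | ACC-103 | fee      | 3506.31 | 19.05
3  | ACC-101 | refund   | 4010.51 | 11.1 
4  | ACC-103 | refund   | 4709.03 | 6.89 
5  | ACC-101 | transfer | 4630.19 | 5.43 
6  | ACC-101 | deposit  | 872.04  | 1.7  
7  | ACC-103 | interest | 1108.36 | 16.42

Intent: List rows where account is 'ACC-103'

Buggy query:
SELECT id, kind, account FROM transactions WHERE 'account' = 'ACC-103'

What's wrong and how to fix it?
Bug: Single quotes denote string literals in SQL; the column name is being compared as a constant string

Fix: Reference the column as account without single quotes

Corrected query:
SELECT id, kind, account FROM transactions WHERE account = 'ACC-103'

Result:
id | kind     | account
---+----------+--------
2  | fee      | ACC-103
4  | refund   | ACC-103
7  | interest | ACC-103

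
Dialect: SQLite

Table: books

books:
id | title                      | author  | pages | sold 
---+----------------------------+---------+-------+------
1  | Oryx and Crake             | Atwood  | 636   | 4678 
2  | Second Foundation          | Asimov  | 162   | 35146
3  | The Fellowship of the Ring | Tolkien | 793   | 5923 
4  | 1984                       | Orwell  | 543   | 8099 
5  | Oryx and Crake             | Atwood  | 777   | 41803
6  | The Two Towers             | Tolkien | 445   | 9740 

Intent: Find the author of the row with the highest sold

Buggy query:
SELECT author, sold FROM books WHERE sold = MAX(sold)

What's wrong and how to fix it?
Bug: MAX(sold) is an aggregate and cannot be used directly in WHERE

Fix: Wrap MAX in a scalar subquery so WHERE compares against a single value

Corrected query:
SELECT author, sold FROM books WHERE sold = (SELECT MAX(sold) FROM books)

Result:
author | sold 
-------+------
Atwood | 41803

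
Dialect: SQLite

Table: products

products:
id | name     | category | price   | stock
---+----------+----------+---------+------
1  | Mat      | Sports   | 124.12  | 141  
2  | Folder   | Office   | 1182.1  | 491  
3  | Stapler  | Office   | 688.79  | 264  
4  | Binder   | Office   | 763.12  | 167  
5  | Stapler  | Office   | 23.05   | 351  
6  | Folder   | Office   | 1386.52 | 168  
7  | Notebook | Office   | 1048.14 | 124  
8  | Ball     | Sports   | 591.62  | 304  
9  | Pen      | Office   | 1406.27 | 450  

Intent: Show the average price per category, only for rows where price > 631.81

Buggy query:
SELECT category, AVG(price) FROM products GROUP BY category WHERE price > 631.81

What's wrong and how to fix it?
Bug: WHERE cannot follow GROUP BY

Fix: Place WHERE between FROM and GROUP BY

Corrected query:
SELECT category, AVG(price) FROM products WHERE price > 631.81 GROUP BY category

Result:
category | AVG(price) 
---------+------------
Office   | 1079.156667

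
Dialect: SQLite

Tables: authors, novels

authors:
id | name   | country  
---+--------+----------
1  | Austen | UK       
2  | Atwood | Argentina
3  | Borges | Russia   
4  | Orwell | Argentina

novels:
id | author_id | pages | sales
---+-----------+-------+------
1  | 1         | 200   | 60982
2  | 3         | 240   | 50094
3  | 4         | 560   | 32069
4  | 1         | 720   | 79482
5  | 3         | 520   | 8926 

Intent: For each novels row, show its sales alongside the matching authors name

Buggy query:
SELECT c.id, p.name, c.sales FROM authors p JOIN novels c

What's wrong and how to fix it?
Bug: Missing join condition: each novels row is matched to all authors rows instead of just its own

Fix: Specify the join condition linking the foreign key to the parent id

Corrected query:
SELECT c.id, p.name, c.sales FROM authors p JOIN novels c ON c.author_id = p.id

Result:
id | name   | sales
---+--------+------
1  | Austen | 60982
2  | Borges | 50094
3  | Orwell | 32069
4  | Austen | 79482
5  | Borges | 8926 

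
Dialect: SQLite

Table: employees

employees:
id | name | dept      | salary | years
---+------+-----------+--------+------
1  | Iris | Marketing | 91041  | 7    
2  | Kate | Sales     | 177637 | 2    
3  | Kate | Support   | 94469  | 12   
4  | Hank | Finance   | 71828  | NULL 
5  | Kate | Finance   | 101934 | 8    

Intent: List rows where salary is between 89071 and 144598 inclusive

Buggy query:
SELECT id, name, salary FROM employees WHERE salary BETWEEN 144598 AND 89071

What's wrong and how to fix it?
Bug: BETWEEN expects the lower bound first; with 144598 AND 89071 the range is empty

Fix: Swap the bounds so the smaller value comes first

Corrected query:
SELECT id, name, salary FROM employees WHERE salary BETWEEN 89071 AND 144598

Result:
id | name | salary
---+------+-------
1  | Iris | 91041 
3  | Kate | 94469 
5  | Kate | 101934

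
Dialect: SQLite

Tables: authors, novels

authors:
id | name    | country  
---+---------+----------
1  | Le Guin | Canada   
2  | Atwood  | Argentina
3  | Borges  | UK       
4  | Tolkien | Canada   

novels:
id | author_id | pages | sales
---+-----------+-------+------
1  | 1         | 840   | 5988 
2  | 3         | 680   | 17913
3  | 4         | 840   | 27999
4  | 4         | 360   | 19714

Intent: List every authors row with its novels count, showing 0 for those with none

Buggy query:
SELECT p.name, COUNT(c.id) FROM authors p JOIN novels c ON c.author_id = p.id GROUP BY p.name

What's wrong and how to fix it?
Bug: INNER JOIN drops authors rows that have no matching novels rows

Fix: Use LEFT JOIN so parents without children still appear (COUNT(c.id) gives 0)

Corrected query:
SELECT p.name, COUNT(c.id) FROM authors p LEFT JOIN novels c ON c.author_id = p.id GROUP BY p.name

Result:
name    | COUNT(c.id)
--------+------------
Atwood  | 0          
Borges  | 1          
Le Guin | 1          
Tolkien | 2          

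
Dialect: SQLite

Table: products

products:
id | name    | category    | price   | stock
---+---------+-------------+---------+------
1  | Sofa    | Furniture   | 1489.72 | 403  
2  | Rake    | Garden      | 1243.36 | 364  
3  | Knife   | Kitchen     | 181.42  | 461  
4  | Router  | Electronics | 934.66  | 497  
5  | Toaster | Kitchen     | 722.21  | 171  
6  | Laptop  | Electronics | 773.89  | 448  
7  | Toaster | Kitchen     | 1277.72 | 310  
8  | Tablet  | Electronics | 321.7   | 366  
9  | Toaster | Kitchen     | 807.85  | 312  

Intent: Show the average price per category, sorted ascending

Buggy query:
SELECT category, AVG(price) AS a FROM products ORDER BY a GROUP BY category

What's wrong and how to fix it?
Bug: GROUP BY must precede ORDER BY

Fix: Move ORDER BY to the end, after GROUP BY

Corrected query:
SELECT category, AVG(price) AS a FROM products GROUP BY category ORDER BY a

Result:
category    | a      
------------+--------
Electronics | 676.75 
Kitchen     | 747.3  
Garden      | 1243.36
Furniture   | 1489.72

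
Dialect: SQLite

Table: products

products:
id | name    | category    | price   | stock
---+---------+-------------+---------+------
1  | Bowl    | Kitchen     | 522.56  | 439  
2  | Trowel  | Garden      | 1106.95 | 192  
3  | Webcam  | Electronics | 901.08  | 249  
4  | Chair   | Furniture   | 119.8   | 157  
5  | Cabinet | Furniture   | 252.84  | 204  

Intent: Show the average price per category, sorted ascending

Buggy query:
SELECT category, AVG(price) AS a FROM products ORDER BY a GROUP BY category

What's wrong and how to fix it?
Bug: ORDER BY appears before GROUP BY; SQL clause order requires GROUP BY first

Fix: Reorder: SELECT … FROM … GROUP BY … ORDER BY …

Corrected query:
SELECT category, AVG(price) AS a FROM products GROUP BY category ORDER BY a

Result:
category    | a      
------------+--------
Furniture   | 186.32 
Kitchen     | 522.56 
Electronics | 901.08 
Garden      | 1106.95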